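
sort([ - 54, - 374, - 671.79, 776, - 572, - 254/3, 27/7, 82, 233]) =[ - 671.79, - 572,  -  374, - 254/3, - 54, 27/7, 82, 233, 776]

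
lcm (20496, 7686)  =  61488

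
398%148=102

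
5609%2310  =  989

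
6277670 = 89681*70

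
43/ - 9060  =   - 1 + 9017/9060=- 0.00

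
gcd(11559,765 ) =3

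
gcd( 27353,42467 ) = 1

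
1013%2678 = 1013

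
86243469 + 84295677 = 170539146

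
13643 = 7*1949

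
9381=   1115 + 8266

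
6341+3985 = 10326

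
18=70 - 52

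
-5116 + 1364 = -3752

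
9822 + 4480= 14302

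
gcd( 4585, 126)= 7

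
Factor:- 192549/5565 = -5^ ( - 1)*173^1 = -173/5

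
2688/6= 448  =  448.00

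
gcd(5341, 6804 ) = 7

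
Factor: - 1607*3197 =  - 5137579 = -23^1*139^1*1607^1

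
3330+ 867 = 4197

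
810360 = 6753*120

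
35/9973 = 35/9973 = 0.00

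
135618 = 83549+52069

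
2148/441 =716/147= 4.87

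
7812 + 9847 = 17659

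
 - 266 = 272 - 538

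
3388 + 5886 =9274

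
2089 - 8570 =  - 6481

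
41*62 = 2542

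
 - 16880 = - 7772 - 9108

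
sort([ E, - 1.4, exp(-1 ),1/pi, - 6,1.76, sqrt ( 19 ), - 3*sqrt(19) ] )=[-3 * sqrt( 19), - 6,  -  1.4 , 1/pi, exp(  -  1),1.76,E,  sqrt(19)]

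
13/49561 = 13/49561 = 0.00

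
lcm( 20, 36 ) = 180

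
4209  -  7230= - 3021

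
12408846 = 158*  78537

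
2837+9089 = 11926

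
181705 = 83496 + 98209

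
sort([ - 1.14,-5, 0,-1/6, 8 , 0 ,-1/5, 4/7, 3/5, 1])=[- 5, - 1.14, - 1/5, - 1/6, 0, 0, 4/7, 3/5,1, 8]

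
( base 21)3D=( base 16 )4C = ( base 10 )76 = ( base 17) 48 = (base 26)2O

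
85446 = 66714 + 18732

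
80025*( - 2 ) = - 160050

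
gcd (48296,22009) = 1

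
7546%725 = 296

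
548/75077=548/75077 = 0.01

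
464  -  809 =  - 345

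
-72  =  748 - 820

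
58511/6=9751 + 5/6 = 9751.83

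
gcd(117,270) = 9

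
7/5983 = 7/5983 = 0.00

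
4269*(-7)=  - 29883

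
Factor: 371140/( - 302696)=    - 2^(-1 )*5^1*7^1*11^1 * 157^( - 1 ) = - 385/314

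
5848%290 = 48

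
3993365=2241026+1752339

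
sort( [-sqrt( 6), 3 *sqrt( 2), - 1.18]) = [ - sqrt(6),  -  1.18 , 3*sqrt (2)] 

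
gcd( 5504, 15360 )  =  128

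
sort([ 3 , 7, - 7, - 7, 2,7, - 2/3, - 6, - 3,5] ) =[ - 7,-7,-6, - 3, - 2/3,2, 3,5,7,7 ]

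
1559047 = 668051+890996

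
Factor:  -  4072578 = -2^1*3^1 * 678763^1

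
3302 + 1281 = 4583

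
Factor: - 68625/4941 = - 3^(-2 ) * 5^3 = -125/9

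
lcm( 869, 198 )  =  15642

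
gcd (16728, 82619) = 1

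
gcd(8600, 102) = 2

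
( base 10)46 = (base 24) 1M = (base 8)56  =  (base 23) 20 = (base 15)31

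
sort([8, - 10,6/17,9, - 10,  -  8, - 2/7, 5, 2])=[- 10,- 10, - 8 , - 2/7, 6/17,2, 5, 8,9 ]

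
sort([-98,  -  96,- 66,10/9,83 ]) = [- 98 , - 96,-66 , 10/9, 83]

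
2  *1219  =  2438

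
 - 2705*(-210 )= 568050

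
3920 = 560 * 7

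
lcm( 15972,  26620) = 79860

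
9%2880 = 9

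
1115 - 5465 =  - 4350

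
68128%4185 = 1168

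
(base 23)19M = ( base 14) 3C2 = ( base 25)158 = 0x2F6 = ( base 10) 758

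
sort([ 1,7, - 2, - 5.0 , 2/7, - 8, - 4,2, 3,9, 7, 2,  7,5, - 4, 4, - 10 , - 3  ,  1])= [ - 10, - 8 , - 5.0, - 4, - 4 , - 3, - 2 , 2/7, 1,1, 2,  2, 3, 4,  5, 7, 7,7, 9] 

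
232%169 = 63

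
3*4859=14577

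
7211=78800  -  71589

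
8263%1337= 241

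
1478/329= 1478/329  =  4.49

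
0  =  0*29301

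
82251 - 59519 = 22732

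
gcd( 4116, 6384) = 84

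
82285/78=82285/78  =  1054.94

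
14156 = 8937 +5219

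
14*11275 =157850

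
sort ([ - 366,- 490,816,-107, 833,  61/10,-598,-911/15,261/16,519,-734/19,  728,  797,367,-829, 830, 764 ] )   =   [-829,-598,-490, - 366, - 107, - 911/15,  -  734/19 , 61/10,261/16, 367, 519,728,764, 797,  816,830,833]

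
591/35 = 16 + 31/35=16.89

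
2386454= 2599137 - 212683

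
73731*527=38856237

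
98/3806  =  49/1903 = 0.03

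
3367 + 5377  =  8744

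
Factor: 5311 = 47^1*113^1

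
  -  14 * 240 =-3360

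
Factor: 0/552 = 0^1 = 0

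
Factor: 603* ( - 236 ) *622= - 88515576=- 2^3*3^2*59^1* 67^1*311^1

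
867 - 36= 831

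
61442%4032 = 962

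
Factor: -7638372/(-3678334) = 2^1*3^2*7^1*11^( - 1) * 17^1 * 1783^1*167197^ ( - 1) =3819186/1839167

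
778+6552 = 7330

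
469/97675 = 469/97675 = 0.00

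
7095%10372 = 7095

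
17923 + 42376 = 60299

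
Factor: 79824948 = 2^2*3^1*7^1  *  743^1*1279^1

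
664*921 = 611544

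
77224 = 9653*8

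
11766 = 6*1961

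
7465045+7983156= 15448201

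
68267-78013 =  - 9746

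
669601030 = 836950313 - 167349283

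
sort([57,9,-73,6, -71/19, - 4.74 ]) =[ - 73, - 4.74 , - 71/19,6,9,  57 ] 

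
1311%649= 13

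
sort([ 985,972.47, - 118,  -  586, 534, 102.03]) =[  -  586, - 118, 102.03,534,972.47,985]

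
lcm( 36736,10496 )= 73472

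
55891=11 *5081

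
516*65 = 33540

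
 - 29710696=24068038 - 53778734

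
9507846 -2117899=7389947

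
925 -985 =-60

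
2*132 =264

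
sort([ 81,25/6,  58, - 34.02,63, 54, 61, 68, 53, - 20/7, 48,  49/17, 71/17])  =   [ - 34.02, - 20/7, 49/17, 25/6, 71/17, 48,53,54, 58, 61, 63, 68,81 ] 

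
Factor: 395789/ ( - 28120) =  - 2^( -3)*5^( - 1)*563^1 = - 563/40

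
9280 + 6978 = 16258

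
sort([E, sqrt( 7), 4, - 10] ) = [ - 10,sqrt( 7),E, 4]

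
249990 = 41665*6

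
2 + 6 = 8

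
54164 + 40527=94691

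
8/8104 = 1/1013=   0.00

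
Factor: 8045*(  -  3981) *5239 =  - 167790212655  =  - 3^1 * 5^1 * 13^2*31^1 * 1327^1*1609^1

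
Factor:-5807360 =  - 2^8*5^1*13^1*349^1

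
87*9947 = 865389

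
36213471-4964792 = 31248679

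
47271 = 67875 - 20604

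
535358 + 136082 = 671440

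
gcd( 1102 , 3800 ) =38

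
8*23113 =184904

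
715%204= 103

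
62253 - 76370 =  - 14117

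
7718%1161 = 752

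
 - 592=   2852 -3444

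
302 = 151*2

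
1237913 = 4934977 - 3697064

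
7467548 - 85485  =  7382063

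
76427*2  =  152854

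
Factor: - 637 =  - 7^2*13^1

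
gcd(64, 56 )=8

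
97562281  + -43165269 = 54397012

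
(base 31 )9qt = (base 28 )c2k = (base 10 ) 9484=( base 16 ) 250C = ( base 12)55a4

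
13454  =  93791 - 80337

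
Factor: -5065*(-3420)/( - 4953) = -5774100/1651   =  -  2^2*3^1*5^2*13^(-1)*19^1*127^(  -  1)*1013^1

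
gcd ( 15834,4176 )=174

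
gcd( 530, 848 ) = 106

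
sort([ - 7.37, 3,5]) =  [  -  7.37, 3, 5] 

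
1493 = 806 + 687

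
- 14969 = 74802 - 89771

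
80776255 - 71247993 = 9528262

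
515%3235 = 515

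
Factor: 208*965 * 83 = 16659760=2^4*5^1*13^1*83^1*193^1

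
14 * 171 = 2394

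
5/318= 5/318=0.02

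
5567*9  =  50103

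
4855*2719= 13200745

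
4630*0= 0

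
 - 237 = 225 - 462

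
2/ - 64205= - 2/64205 = - 0.00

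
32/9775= 32/9775 = 0.00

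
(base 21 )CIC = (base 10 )5682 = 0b1011000110010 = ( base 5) 140212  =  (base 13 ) 2781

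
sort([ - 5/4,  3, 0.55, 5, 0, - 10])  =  [ - 10, - 5/4,0, 0.55 , 3,5 ]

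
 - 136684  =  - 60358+-76326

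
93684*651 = 60988284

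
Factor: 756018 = 2^1*3^2*97^1 * 433^1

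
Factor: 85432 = 2^3*59^1*181^1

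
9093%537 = 501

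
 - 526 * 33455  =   - 17597330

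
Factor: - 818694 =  - 2^1*3^3 * 15161^1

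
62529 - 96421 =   -  33892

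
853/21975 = 853/21975 = 0.04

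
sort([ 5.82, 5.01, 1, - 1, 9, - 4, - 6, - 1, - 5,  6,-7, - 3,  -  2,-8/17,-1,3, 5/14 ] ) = [ - 7, - 6, -5,-4, - 3 , - 2, - 1,  -  1, - 1, - 8/17, 5/14,1,3,5.01, 5.82,  6, 9]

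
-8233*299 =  - 2461667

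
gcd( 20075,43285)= 55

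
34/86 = 17/43  =  0.40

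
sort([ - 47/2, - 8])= [ - 47/2, - 8 ] 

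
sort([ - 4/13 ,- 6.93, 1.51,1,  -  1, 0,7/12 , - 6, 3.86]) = [ - 6.93, - 6,  -  1,  -  4/13,0, 7/12, 1, 1.51, 3.86] 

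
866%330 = 206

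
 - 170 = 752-922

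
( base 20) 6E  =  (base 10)134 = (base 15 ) 8e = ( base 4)2012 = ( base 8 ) 206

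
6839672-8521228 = - 1681556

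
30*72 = 2160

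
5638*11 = 62018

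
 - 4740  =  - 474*10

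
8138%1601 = 133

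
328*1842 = 604176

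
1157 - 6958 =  - 5801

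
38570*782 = 30161740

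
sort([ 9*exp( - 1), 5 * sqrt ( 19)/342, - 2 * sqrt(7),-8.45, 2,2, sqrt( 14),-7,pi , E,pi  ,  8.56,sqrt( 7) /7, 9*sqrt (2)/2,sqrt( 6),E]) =[ - 8.45 , - 7,-2*sqrt(7),  5*sqrt(19)/342, sqrt (7)/7 , 2,2,sqrt( 6 ) , E, E,pi, pi,9 * exp( - 1) , sqrt( 14), 9 * sqrt( 2)/2, 8.56]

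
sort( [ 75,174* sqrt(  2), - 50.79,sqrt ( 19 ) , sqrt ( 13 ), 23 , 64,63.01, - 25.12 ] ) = [ - 50.79,- 25.12, sqrt ( 13 ),sqrt(19 ),23, 63.01  ,  64 , 75,174 *sqrt( 2)]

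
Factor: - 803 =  - 11^1*73^1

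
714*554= 395556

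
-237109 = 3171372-3408481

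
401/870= 401/870 = 0.46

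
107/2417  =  107/2417=0.04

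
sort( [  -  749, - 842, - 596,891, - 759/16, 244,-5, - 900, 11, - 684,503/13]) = [ - 900,-842,  -  749, - 684, - 596,  -  759/16,- 5, 11, 503/13,244, 891] 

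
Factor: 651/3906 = 1/6 = 2^(-1 )*3^(-1)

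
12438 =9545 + 2893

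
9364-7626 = 1738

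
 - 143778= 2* ( - 71889 ) 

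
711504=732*972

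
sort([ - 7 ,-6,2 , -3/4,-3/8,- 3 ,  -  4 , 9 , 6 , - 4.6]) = [ - 7, - 6, - 4.6 , - 4, - 3, - 3/4, - 3/8,2,6,9]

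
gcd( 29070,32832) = 342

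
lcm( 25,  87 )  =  2175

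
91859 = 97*947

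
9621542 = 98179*98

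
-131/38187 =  - 131/38187  =  - 0.00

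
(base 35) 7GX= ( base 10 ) 9168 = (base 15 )2AB3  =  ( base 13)4233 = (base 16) 23d0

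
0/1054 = 0=0.00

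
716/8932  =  179/2233 = 0.08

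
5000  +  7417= 12417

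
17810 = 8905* 2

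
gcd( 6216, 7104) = 888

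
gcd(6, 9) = 3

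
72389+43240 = 115629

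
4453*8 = 35624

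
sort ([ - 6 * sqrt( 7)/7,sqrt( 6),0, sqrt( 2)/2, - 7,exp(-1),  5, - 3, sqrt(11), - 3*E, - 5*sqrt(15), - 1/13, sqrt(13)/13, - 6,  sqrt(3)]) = [-5*sqrt( 15), - 3*E, - 7, - 6,-3, - 6 * sqrt(7)/7 , - 1/13, 0, sqrt(13)/13, exp( - 1 ) , sqrt(2)/2, sqrt( 3), sqrt( 6 ),sqrt(11 ), 5]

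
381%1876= 381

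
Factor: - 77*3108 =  - 2^2*3^1  *7^2*11^1*37^1=-  239316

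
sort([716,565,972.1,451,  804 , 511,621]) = [ 451,511,565,621  ,  716, 804,972.1] 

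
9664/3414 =2 + 1418/1707 = 2.83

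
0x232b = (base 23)h0a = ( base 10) 9003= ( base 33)88R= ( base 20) 12A3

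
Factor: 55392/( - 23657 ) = - 2^5*3^1*41^( - 1) = - 96/41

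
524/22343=524/22343 = 0.02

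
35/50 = 7/10 = 0.70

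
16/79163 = 16/79163 = 0.00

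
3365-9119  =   - 5754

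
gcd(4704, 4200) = 168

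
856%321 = 214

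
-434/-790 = 217/395 = 0.55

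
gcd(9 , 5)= 1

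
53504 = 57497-3993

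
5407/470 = 5407/470 = 11.50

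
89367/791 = 112 + 775/791 = 112.98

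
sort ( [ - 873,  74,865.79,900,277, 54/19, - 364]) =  [-873, - 364, 54/19,74, 277, 865.79,900 ] 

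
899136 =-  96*(-9366)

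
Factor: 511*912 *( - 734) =-342067488   =  - 2^5 * 3^1*7^1 * 19^1*73^1*367^1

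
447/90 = 4 + 29/30=4.97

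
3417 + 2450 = 5867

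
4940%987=5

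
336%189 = 147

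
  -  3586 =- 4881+1295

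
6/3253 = 6/3253 = 0.00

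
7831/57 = 7831/57 = 137.39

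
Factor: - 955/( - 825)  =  191/165 = 3^( - 1)*5^( - 1)*11^( - 1 )*191^1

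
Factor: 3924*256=1004544  =  2^10*3^2*109^1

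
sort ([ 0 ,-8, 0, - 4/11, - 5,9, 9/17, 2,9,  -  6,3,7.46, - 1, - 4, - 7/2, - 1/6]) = [  -  8, - 6, - 5, - 4 , - 7/2, - 1, - 4/11, - 1/6, 0, 0,9/17 , 2, 3,  7.46 , 9 , 9]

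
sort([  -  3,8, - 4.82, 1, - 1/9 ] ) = [ - 4.82, - 3, - 1/9,1,8] 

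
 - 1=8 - 9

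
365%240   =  125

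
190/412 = 95/206 = 0.46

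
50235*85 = 4269975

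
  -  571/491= - 571/491 = - 1.16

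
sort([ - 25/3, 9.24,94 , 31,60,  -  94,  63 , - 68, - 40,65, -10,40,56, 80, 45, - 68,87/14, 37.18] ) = [-94,-68, - 68,-40, - 10, - 25/3,87/14,9.24, 31, 37.18, 40, 45, 56, 60 , 63, 65,80, 94 ]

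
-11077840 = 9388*( - 1180 )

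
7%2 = 1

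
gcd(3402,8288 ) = 14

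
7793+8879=16672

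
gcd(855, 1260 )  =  45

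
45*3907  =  175815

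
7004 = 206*34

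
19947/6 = 6649/2 = 3324.50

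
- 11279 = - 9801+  - 1478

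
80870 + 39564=120434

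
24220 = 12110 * 2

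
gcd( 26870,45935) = 5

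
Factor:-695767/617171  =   - 241^1*761^( - 1)*811^( - 1 )*2887^1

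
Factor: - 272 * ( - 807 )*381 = 2^4 * 3^2 * 17^1*127^1*269^1 = 83631024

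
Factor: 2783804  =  2^2*19^1*36629^1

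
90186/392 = 230+13/196 = 230.07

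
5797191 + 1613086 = 7410277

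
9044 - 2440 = 6604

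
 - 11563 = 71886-83449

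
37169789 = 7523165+29646624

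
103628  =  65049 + 38579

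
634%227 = 180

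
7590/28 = 3795/14 = 271.07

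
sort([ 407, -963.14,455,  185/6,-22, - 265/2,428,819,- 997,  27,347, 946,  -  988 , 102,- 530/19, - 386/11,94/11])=[ - 997, - 988, - 963.14 ,-265/2 ,-386/11,- 530/19 , - 22,94/11,27 , 185/6,102,347, 407, 428,455,  819,946]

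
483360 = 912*530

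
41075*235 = 9652625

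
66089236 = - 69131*( - 956 ) 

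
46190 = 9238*5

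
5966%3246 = 2720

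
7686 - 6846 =840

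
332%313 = 19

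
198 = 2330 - 2132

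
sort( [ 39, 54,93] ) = [39,  54,93]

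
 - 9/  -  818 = 9/818= 0.01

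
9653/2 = 4826 + 1/2  =  4826.50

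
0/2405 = 0 = 0.00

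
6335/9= 6335/9 = 703.89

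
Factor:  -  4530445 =-5^1*906089^1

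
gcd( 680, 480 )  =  40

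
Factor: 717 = 3^1*239^1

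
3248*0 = 0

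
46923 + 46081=93004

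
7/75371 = 7/75371 = 0.00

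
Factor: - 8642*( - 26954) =232936468 = 2^2*29^1*149^1*13477^1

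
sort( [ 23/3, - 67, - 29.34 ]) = [ - 67, - 29.34,23/3]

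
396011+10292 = 406303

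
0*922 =0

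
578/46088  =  289/23044 =0.01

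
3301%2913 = 388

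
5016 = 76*66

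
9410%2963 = 521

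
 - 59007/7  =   - 59007/7 = -8429.57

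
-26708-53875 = -80583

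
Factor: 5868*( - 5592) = -32813856 = - 2^5*3^3*163^1*233^1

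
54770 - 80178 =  - 25408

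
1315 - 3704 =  - 2389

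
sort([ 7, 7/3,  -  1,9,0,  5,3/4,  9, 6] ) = [ - 1, 0, 3/4  ,  7/3,5, 6, 7, 9,  9 ] 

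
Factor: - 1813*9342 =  - 16937046  =  - 2^1*3^3*7^2 * 37^1*173^1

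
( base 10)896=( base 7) 2420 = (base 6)4052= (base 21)20E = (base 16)380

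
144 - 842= - 698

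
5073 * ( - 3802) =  - 19287546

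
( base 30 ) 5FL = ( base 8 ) 11553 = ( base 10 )4971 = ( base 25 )7NL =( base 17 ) 1037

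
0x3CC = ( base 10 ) 972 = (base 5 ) 12342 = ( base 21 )246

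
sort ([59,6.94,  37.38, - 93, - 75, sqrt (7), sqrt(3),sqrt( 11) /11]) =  [ - 93, - 75,sqrt( 11 )/11,sqrt(3),sqrt( 7),6.94,37.38 , 59]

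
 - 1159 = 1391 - 2550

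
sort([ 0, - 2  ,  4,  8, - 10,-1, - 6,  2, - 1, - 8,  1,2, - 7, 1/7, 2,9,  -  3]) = [ - 10, - 8,  -  7, - 6 , - 3,  -  2, - 1, - 1, 0, 1/7,1,2, 2,2, 4, 8, 9]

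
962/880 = 481/440 = 1.09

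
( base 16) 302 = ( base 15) 365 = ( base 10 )770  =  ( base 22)1d0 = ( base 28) re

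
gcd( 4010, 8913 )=1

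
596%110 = 46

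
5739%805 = 104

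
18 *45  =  810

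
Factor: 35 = 5^1*7^1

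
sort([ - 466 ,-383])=[-466, - 383] 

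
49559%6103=735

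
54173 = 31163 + 23010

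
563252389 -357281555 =205970834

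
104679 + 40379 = 145058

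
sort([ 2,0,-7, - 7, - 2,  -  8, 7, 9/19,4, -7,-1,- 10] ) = [-10,- 8, - 7, - 7, - 7,-2, - 1, 0 , 9/19,2 , 4, 7]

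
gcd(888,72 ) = 24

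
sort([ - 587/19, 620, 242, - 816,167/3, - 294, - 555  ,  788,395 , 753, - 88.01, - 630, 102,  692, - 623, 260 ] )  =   [ - 816, - 630, - 623, - 555,-294, - 88.01, - 587/19, 167/3,  102,242,260, 395,620, 692 , 753, 788 ] 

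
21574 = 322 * 67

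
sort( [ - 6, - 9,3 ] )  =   [ - 9,-6,3] 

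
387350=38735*10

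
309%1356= 309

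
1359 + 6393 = 7752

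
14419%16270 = 14419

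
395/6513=395/6513= 0.06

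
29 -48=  - 19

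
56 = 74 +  - 18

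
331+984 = 1315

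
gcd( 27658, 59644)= 2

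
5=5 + 0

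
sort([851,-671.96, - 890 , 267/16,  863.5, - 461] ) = [ - 890, - 671.96,-461,267/16, 851,863.5]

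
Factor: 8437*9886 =83408182  =  2^1*11^1*13^1*59^1*4943^1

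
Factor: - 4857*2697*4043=  -  3^2 * 13^1 * 29^1*31^1*311^1*1619^1 = - 52960587147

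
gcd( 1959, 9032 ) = 1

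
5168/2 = 2584 = 2584.00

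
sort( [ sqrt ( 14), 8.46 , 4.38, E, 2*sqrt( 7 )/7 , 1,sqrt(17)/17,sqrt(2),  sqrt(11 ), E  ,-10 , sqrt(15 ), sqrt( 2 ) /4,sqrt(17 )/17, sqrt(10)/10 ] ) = [ - 10 , sqrt( 17 )/17 , sqrt( 17 )/17, sqrt (10 )/10, sqrt( 2 ) /4,2*sqrt(7)/7,1,sqrt( 2) , E , E,sqrt(11), sqrt( 14), sqrt(15),4.38,8.46 ]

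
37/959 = 37/959 = 0.04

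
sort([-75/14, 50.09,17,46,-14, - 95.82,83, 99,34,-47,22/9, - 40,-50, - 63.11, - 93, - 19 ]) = [ - 95.82,  -  93, - 63.11,-50, - 47, - 40, - 19, - 14, - 75/14, 22/9,17,34, 46,50.09 , 83,  99]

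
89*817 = 72713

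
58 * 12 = 696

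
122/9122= 61/4561 = 0.01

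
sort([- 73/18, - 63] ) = [ - 63, - 73/18] 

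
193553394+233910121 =427463515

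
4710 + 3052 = 7762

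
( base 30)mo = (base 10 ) 684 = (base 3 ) 221100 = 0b1010101100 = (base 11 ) 572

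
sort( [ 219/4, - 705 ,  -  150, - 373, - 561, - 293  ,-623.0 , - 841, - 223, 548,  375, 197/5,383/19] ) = [ - 841, - 705, - 623.0, -561, - 373 , - 293, - 223, - 150, 383/19, 197/5,219/4, 375, 548]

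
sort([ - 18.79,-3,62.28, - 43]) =[-43, - 18.79, - 3,62.28 ] 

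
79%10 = 9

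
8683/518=16 + 395/518 = 16.76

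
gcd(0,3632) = 3632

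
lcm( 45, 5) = 45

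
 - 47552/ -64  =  743 + 0/1 = 743.00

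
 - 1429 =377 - 1806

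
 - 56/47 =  -56/47 = - 1.19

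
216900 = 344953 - 128053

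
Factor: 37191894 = 2^1*3^1*73^1*84913^1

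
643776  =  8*80472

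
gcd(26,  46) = 2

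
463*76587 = 35459781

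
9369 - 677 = 8692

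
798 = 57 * 14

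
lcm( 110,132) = 660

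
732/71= 10  +  22/71 = 10.31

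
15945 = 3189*5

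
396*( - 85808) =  - 33979968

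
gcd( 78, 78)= 78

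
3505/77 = 3505/77 = 45.52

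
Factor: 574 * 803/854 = 32923/61 = 11^1*41^1 * 61^( - 1 )*73^1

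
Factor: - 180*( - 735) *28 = 2^4*3^3*5^2*7^3  =  3704400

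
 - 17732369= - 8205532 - 9526837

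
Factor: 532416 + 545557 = 13^1 *101^1 * 821^1 = 1077973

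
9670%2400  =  70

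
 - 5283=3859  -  9142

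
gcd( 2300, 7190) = 10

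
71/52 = 71/52=1.37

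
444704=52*8552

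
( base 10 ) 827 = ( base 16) 33b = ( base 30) RH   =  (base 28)11F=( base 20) 217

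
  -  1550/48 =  - 33 + 17/24=-32.29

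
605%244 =117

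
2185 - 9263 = -7078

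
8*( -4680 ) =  - 37440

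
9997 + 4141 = 14138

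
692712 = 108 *6414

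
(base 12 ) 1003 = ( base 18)563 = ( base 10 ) 1731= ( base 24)303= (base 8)3303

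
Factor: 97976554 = 2^1*13^1 * 31^1*121559^1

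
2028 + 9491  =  11519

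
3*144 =432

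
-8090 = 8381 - 16471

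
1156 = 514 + 642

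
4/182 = 2/91 = 0.02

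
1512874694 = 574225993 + 938648701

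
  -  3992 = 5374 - 9366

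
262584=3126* 84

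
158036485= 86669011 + 71367474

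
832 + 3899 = 4731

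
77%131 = 77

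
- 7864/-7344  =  983/918  =  1.07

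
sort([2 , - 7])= [ - 7, 2 ] 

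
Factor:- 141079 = - 141079^1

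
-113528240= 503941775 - 617470015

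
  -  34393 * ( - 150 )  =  5158950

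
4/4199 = 4/4199 = 0.00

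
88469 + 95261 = 183730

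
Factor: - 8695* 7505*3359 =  - 219194820025 = - 5^2*19^1*37^1*47^1*79^1*3359^1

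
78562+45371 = 123933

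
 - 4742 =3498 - 8240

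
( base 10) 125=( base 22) 5F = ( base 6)325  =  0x7D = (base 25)50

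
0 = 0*280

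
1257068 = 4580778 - 3323710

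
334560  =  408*820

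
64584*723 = 46694232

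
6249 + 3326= 9575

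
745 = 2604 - 1859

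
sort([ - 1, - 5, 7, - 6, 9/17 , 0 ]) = [ - 6, - 5, - 1,0 , 9/17, 7 ] 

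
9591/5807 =1  +  3784/5807 =1.65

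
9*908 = 8172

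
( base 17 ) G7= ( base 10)279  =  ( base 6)1143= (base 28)9r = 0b100010111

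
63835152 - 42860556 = 20974596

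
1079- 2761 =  - 1682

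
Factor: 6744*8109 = 54687096 = 2^3*3^3 * 17^1 * 53^1*281^1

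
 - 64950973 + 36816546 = -28134427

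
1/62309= 1/62309  =  0.00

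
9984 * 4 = 39936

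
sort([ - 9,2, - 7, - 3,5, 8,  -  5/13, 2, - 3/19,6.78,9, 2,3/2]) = [-9, - 7, - 3, - 5/13, - 3/19,  3/2, 2, 2, 2,5,6.78, 8 , 9]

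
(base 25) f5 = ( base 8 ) 574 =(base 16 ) 17C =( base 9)462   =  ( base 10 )380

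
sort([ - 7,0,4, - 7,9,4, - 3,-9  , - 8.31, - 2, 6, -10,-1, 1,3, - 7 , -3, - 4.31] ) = [-10  , - 9 , - 8.31, - 7,  -  7, - 7, - 4.31,  -  3, - 3,- 2 , - 1, 0, 1,3, 4,4,6,9 ]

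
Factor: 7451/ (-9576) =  - 2^ ( - 3 )*3^(-2 )*7^( - 1)*19^( - 1)*7451^1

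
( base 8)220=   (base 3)12100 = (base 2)10010000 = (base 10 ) 144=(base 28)54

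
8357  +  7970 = 16327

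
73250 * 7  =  512750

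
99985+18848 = 118833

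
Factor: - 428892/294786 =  - 2^1*3^ ( -2)*53^(-1 )*347^1 = - 694/477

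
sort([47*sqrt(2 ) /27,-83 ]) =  [ - 83,  47*sqrt(2 ) /27]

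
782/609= 1 + 173/609 = 1.28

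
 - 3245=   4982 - 8227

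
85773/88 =85773/88 = 974.69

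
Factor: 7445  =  5^1*1489^1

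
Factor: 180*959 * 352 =2^7*3^2*5^1*7^1*11^1*137^1 =60762240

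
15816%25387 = 15816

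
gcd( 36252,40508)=76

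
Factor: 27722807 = 7^1 * 3960401^1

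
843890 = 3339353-2495463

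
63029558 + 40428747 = 103458305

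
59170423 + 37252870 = 96423293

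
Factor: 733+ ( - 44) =689=13^1 * 53^1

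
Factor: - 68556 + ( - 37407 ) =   -  105963  =  - 3^1 *11^1 * 13^2*19^1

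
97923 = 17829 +80094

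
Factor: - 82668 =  - 2^2*3^1*83^2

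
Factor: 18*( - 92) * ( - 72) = 2^6*3^4*23^1= 119232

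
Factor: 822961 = 67^1*71^1*173^1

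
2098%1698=400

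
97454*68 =6626872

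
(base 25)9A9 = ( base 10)5884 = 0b1011011111100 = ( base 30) 6g4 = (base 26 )8i8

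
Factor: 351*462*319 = 2^1*3^4*7^1*11^2*13^1*29^1 = 51729678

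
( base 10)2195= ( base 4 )202103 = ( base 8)4223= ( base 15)9b5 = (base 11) 1716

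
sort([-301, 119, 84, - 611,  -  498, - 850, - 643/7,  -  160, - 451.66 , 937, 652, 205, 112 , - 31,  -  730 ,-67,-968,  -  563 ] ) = [  -  968,-850, - 730,  -  611 , - 563,  -  498, - 451.66,  -  301, - 160, - 643/7 , - 67,-31,84 , 112, 119,205,652,  937]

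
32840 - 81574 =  - 48734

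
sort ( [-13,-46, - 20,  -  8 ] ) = [ - 46,-20,-13,  -  8]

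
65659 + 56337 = 121996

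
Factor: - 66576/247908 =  - 76/283 = -2^2 * 19^1  *  283^(-1)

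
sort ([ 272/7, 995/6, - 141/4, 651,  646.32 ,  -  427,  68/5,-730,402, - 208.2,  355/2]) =[-730,-427,-208.2,-141/4,68/5, 272/7, 995/6, 355/2, 402, 646.32,651] 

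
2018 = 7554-5536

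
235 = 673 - 438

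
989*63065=62371285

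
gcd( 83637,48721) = 1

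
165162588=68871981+96290607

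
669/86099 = 669/86099 = 0.01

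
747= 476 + 271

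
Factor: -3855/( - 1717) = 3^1*5^1*17^( - 1)*101^(  -  1)*257^1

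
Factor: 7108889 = 31^1*43^1*5333^1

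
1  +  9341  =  9342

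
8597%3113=2371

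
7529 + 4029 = 11558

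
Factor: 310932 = 2^2 * 3^3*2879^1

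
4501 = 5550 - 1049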